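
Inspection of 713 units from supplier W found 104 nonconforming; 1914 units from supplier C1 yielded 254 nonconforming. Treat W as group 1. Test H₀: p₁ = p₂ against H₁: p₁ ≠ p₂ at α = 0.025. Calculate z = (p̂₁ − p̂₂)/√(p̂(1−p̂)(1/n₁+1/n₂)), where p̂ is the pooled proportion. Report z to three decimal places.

p̂₁ = 104/713 ≈ 0.14586, p̂₂ = 254/1914 ≈ 0.13271.
Pooled p̂ = (104+254)/(713+1914) = 358/2627 = 0.13628.
SE = √(p̂(1−p̂)(1/n₁+1/n₂)) = √(0.13628·0.86372·0.00192499) = √(0.000226582) = 0.01505.
z = (0.14586 − 0.13271)/0.01505 = 0.01315/0.01505 = 0.874.
Two-sided p-value ≈ 2·Φ(−0.874) = 0.3821; since p > α = 0.025, fail to reject H₀.

z = 0.874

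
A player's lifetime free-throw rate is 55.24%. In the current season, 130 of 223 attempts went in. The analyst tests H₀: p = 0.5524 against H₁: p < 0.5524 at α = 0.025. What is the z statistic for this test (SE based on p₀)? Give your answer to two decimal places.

p̂ = 130/223 ≈ 0.5830.
Under H₀, SE = √(0.5524·0.4476/223) = √(0.00110876) = 0.0333.
z = (0.5830 − 0.5524)/0.0333 = 0.0306/0.0333 = 0.92.
p-value = P(Z < 0.918) ≈ 0.8206. With α = 0.025, fail to reject H₀.

z = 0.92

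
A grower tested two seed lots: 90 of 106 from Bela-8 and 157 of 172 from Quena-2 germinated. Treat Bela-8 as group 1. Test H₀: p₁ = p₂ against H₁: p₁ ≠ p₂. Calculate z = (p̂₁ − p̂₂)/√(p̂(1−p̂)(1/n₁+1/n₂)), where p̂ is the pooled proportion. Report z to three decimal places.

z = -1.640

p̂₁ = 90/106 = 0.84906, p̂₂ = 157/172 = 0.91279.
Pooled p̂ = (90+157)/(106+172) = 247/278 = 0.88849.
SE = √(p̂(1−p̂)(1/n₁+1/n₂)) = √(0.88849·0.11151·0.0152479) = √(0.0015107) = 0.03887.
z = (0.84906 − 0.91279)/0.03887 = -0.06373/0.03887 = -1.640.
Two-sided p-value ≈ 2·Φ(−1.640) = 0.1011.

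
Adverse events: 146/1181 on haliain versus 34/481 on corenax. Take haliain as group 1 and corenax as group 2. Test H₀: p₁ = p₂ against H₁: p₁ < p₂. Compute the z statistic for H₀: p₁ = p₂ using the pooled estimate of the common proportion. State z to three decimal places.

z = 3.149

p̂₁ = 146/1181 = 0.12362, p̂₂ = 34/481 = 0.07069.
Pooled p̂ = (146+34)/(1181+481) = 180/1662 = 0.10830.
SE = √(0.0965737 × 0.00292574) = 0.01681.
z = (0.12362 − 0.07069)/0.01681 = 0.05293/0.01681 = 3.149.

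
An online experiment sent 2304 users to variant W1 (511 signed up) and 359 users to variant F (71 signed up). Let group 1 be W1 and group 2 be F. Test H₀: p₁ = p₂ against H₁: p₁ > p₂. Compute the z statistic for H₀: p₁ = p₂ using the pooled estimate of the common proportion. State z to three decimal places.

p̂₁ = 511/2304 ≈ 0.22179, p̂₂ = 71/359 ≈ 0.19777.
Pooled p̂ = (511+71)/(2304+359) = 582/2663 = 0.21855.
SE = √(p̂(1−p̂)(1/n₁+1/n₂)) = √(0.21855·0.78145·0.00321954) = √(0.000549853) = 0.02345.
z = (0.22179 − 0.19777)/0.02345 = 0.02402/0.02345 = 1.024.

z = 1.024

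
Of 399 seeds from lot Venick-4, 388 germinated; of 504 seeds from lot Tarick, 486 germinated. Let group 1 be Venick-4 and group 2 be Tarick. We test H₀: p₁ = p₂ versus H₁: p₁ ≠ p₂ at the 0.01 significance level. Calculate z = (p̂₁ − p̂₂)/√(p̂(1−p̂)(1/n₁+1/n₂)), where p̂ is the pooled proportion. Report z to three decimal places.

z = 0.689

p̂₁ = 388/399 ≈ 0.97243, p̂₂ = 486/504 ≈ 0.96429.
Pooled p̂ = (388+486)/(399+504) = 874/903 = 0.96788.
SE = √(0.0310838 × 0.00449039) = 0.01181.
z = (0.97243 − 0.96429)/0.01181 = 0.00814/0.01181 = 0.689.
p-value = 2·P(Z > 0.689) ≈ 0.4905; since p > α = 0.01, fail to reject H₀.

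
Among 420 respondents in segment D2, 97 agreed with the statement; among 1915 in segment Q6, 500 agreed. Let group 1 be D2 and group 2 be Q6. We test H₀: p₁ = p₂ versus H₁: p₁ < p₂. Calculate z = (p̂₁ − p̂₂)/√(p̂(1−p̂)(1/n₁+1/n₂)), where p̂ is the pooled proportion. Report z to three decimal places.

z = -1.282

p̂₁ = 97/420 ≈ 0.230952, p̂₂ = 500/1915 ≈ 0.261097.
Pooled p̂ = (97+500)/(420+1915) = 597/2335 = 0.255675.
SE = √(p̂(1−p̂)(1/n₁+1/n₂)) = √(0.255675·0.744325·0.00290315) = √(0.000552483) = 0.023505.
z = (0.230952 − 0.261097)/0.023505 = -0.030145/0.023505 = -1.282.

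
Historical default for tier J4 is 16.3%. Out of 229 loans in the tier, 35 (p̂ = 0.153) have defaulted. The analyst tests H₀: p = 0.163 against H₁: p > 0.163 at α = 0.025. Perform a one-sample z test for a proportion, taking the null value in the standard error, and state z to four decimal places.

p̂ = 35/229 ≈ 0.152838.
Under H₀, SE = √(0.163·0.837/229) = √(0.000595769) = 0.024408.
z = (0.152838 − 0.163)/0.024408 = -0.010162/0.024408 = -0.4163.
p-value = P(Z > -0.416) ≈ 0.6614, so at α = 0.025 we fail to reject H₀.

z = -0.4163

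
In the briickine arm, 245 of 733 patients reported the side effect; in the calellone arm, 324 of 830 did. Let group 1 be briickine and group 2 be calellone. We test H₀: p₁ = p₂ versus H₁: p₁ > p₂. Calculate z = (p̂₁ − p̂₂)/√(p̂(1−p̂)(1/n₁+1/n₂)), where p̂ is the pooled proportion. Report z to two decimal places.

p̂₁ = 245/733 = 0.3342, p̂₂ = 324/830 = 0.3904.
Pooled p̂ = (245+324)/(733+830) = 569/1563 = 0.3640.
SE = √(0.231516 × 0.00256908) = 0.0244.
z = (0.3342 − 0.3904)/0.0244 = -0.0562/0.0244 = -2.30.
p-value = P(Z > -2.301) ≈ 0.9893.

z = -2.30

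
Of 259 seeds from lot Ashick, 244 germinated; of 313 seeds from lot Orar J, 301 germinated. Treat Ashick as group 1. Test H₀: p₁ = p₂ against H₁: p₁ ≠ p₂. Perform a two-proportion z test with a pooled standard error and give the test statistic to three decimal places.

p̂₁ = 244/259 ≈ 0.94208, p̂₂ = 301/313 ≈ 0.96166.
Pooled p̂ = (244+301)/(259+313) = 545/572 = 0.95280.
SE = √(0.0449747 × 0.00705589) = 0.01781.
z = (0.94208 − 0.96166)/0.01781 = -0.01958/0.01781 = -1.099.

z = -1.099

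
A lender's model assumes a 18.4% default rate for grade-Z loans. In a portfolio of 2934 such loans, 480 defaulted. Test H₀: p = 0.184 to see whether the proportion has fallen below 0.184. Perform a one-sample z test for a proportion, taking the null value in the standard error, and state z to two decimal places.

z = -2.85

p̂ = 480/2934 ≈ 0.16360.
Under H₀, SE = √(0.184·0.816/2934) = √(5.11738e-05) = 0.00715.
z = (0.16360 − 0.184)/0.00715 = -0.02040/0.00715 = -2.85.
p-value = P(Z < -2.852) ≈ 0.0022.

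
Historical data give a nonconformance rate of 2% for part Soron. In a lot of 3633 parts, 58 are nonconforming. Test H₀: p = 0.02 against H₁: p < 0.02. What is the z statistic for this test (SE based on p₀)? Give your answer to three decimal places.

z = -1.737

p̂ = 58/3633 = 0.015965.
Under H₀, SE = √(0.02·0.98/3633) = √(5.39499e-06) = 0.002323.
z = (0.015965 − 0.02)/0.002323 = -0.004035/0.002323 = -1.737.
p-value = P(Z < -1.737) ≈ 0.0412.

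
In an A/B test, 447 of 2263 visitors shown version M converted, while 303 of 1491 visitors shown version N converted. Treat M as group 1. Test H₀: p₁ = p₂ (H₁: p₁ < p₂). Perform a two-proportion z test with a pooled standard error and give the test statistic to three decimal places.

z = -0.427

p̂₁ = 447/2263 = 0.19753, p̂₂ = 303/1491 = 0.20322.
Pooled p̂ = (447+303)/(2263+1491) = 750/3754 = 0.19979.
SE = √(p̂(1−p̂)(1/n₁+1/n₂)) = √(0.19979·0.80021·0.00111258) = √(0.000177871) = 0.01334.
z = (0.19753 − 0.20322)/0.01334 = -0.00569/0.01334 = -0.427.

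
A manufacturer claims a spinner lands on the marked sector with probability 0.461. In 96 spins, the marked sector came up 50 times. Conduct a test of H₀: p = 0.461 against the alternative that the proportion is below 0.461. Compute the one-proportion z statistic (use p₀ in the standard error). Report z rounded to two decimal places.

z = 1.18

p̂ = 50/96 = 0.52083.
Standard error under H₀: √(0.461×0.539/96) = 0.05088.
z = (0.52083 − 0.461)/0.05088 = 0.05983/0.05088 = 1.18.
p-value = P(Z < 1.176) ≈ 0.8802.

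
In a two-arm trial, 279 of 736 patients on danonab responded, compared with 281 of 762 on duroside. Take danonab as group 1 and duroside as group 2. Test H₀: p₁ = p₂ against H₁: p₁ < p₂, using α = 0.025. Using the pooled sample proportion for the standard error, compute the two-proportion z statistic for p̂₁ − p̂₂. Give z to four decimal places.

z = 0.4123

p̂₁ = 279/736 = 0.379076, p̂₂ = 281/762 = 0.368766.
Pooled p̂ = (279+281)/(736+762) = 560/1498 = 0.373832.
SE = √(0.234082 × 0.00267103) = 0.025005.
z = (0.379076 − 0.368766)/0.025005 = 0.010310/0.025005 = 0.4123.
p-value = P(Z < 0.412) ≈ 0.6599, so at α = 0.025 we fail to reject H₀.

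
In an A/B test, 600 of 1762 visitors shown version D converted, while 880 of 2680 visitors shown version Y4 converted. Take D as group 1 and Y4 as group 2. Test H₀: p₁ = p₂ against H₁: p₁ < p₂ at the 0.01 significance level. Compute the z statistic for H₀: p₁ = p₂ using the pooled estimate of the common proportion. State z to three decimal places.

p̂₁ = 600/1762 = 0.34052, p̂₂ = 880/2680 = 0.32836.
Pooled p̂ = (600+880)/(1762+2680) = 1480/4442 = 0.33318.
SE = √(p̂(1−p̂)(1/n₁+1/n₂)) = √(0.33318·0.66682·0.000940671) = √(0.000208991) = 0.01446.
z = (0.34052 − 0.32836)/0.01446 = 0.01216/0.01446 = 0.841.
p-value = P(Z < 0.841) ≈ 0.7999, so at α = 0.01 we fail to reject H₀.

z = 0.841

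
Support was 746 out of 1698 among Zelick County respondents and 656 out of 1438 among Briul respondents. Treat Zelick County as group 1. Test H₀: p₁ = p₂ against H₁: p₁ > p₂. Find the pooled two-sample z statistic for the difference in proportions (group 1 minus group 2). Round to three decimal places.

z = -0.946

p̂₁ = 746/1698 ≈ 0.43934, p̂₂ = 656/1438 ≈ 0.45619.
Pooled p̂ = (746+656)/(1698+1438) = 1402/3136 = 0.44707.
SE = √(p̂(1−p̂)(1/n₁+1/n₂)) = √(0.44707·0.55293·0.00128434) = √(0.000317486) = 0.01782.
z = (0.43934 − 0.45619)/0.01782 = -0.01685/0.01782 = -0.946.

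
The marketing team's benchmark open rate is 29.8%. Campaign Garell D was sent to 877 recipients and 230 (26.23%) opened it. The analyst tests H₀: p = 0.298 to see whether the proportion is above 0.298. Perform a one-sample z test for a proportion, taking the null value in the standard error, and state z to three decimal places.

z = -2.314

p̂ = 230/877 ≈ 0.262258.
SE = √(p₀(1−p₀)/n) = √(0.2092/877) = 0.015445.
z = (0.262258 − 0.298)/0.015445 = -0.035742/0.015445 = -2.314.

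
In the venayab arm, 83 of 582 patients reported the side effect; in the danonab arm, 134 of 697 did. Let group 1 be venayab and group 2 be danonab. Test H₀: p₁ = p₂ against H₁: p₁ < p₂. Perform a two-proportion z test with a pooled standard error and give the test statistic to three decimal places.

p̂₁ = 83/582 = 0.14261, p̂₂ = 134/697 = 0.19225.
Pooled p̂ = (83+134)/(582+697) = 217/1279 = 0.16966.
SE = √(0.140878 × 0.00315293) = 0.02108.
z = (0.14261 − 0.19225)/0.02108 = -0.04964/0.02108 = -2.355.

z = -2.355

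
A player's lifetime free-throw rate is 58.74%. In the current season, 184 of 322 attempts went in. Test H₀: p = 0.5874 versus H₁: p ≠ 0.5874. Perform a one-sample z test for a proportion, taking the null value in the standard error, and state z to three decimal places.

p̂ = 184/322 ≈ 0.57143.
Standard error under H₀: √(0.5874×0.4126/322) = 0.02743.
z = (0.57143 − 0.5874)/0.02743 = -0.01597/0.02743 = -0.582.

z = -0.582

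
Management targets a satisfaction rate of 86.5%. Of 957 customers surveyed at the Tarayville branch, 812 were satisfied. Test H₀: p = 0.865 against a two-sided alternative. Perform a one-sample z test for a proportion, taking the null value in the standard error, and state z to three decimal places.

p̂ = 812/957 ≈ 0.84848.
Under H₀, SE = √(0.865·0.135/957) = √(0.000122022) = 0.01105.
z = (0.84848 − 0.865)/0.01105 = -0.01652/0.01105 = -1.495.
p-value = 2·P(Z > 1.495) ≈ 0.1349.

z = -1.495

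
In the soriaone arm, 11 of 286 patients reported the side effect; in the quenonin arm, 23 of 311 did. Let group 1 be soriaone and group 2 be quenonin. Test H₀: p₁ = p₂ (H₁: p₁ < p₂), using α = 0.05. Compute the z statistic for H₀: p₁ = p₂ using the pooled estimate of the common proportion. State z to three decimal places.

z = -1.869

p̂₁ = 11/286 = 0.03846, p̂₂ = 23/311 = 0.07395.
Pooled p̂ = (11+23)/(286+311) = 34/597 = 0.05695.
SE = √(0.053708 × 0.00671194) = 0.01899.
z = (0.03846 − 0.07395)/0.01899 = -0.03549/0.01899 = -1.869.
p-value = P(Z < -1.869) ≈ 0.0308; since p < α = 0.05, reject H₀.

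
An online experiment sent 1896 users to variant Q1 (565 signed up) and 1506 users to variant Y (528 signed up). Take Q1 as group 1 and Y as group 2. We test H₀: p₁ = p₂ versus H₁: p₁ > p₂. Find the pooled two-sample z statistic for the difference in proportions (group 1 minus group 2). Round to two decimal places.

p̂₁ = 565/1896 ≈ 0.29800, p̂₂ = 528/1506 ≈ 0.35060.
Pooled p̂ = (565+528)/(1896+1506) = 1093/3402 = 0.32128.
SE = √(p̂(1−p̂)(1/n₁+1/n₂)) = √(0.32128·0.67872·0.00119144) = √(0.000259804) = 0.01612.
z = (0.29800 − 0.35060)/0.01612 = -0.05260/0.01612 = -3.26.

z = -3.26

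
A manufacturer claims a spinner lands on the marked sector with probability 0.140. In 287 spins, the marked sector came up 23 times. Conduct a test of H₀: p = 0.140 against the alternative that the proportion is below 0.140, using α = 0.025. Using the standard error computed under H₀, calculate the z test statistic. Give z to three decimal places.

z = -2.923

p̂ = 23/287 = 0.08014.
SE = √(p₀(1−p₀)/n) = √(0.1204/287) = 0.02048.
z = (0.08014 − 0.14)/0.02048 = -0.05986/0.02048 = -2.923.
p-value = P(Z < -2.923) ≈ 0.0017, so at α = 0.025 we reject H₀.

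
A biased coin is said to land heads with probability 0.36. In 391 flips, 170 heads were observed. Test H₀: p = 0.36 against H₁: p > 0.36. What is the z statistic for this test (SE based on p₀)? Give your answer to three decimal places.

z = 3.081

p̂ = 170/391 ≈ 0.43478.
SE = √(p₀(1−p₀)/n) = √(0.2304/391) = 0.02427.
z = (0.43478 − 0.36)/0.02427 = 0.07478/0.02427 = 3.081.
p-value = P(Z > 3.081) ≈ 0.0010.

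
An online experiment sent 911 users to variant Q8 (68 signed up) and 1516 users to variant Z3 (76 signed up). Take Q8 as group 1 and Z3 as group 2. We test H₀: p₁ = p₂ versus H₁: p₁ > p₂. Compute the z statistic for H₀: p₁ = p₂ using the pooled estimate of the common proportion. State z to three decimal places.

z = 2.475

p̂₁ = 68/911 = 0.074643, p̂₂ = 76/1516 = 0.050132.
Pooled p̂ = (68+76)/(911+1516) = 144/2427 = 0.059333.
SE = √(0.0558122 × 0.00175733) = 0.009904.
z = (0.074643 − 0.050132)/0.009904 = 0.024511/0.009904 = 2.475.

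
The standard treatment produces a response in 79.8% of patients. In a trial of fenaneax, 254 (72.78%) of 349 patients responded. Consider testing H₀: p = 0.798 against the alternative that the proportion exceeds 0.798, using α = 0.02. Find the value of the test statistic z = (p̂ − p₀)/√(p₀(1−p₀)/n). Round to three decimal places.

z = -3.267

p̂ = 254/349 = 0.72779.
Under H₀, SE = √(0.798·0.202/349) = √(0.00046188) = 0.02149.
z = (0.72779 − 0.798)/0.02149 = -0.07021/0.02149 = -3.267.
p-value = P(Z > -3.267) ≈ 0.9995. With α = 0.02, fail to reject H₀.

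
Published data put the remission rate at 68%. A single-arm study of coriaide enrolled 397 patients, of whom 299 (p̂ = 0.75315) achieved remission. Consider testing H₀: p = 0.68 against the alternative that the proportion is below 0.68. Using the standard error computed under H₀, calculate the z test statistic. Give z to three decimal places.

p̂ = 299/397 = 0.753149.
SE = √(p₀(1−p₀)/n) = √(0.2176/397) = 0.023412.
z = (0.753149 − 0.68)/0.023412 = 0.073149/0.023412 = 3.124.
p-value = P(Z < 3.124) ≈ 0.9991.

z = 3.124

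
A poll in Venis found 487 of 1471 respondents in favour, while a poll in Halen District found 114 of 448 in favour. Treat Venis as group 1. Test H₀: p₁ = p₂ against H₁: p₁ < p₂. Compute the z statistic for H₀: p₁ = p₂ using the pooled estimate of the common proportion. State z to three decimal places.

z = 3.061

p̂₁ = 487/1471 ≈ 0.33107, p̂₂ = 114/448 ≈ 0.25446.
Pooled p̂ = (487+114)/(1471+448) = 601/1919 = 0.31318.
SE = √(p̂(1−p̂)(1/n₁+1/n₂)) = √(0.31318·0.68682·0.00291195) = √(0.00062636) = 0.02503.
z = (0.33107 − 0.25446)/0.02503 = 0.07661/0.02503 = 3.061.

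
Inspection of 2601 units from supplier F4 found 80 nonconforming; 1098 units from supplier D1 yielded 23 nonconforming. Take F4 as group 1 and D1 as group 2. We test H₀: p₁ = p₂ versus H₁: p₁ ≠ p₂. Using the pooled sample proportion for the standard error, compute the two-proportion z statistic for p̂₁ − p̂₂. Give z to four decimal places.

z = 1.6568

p̂₁ = 80/2601 = 0.030757, p̂₂ = 23/1098 = 0.020947.
Pooled p̂ = (80+23)/(2601+1098) = 103/3699 = 0.027845.
SE = √(0.02707 × 0.00129521) = 0.005921.
z = (0.030757 − 0.020947)/0.005921 = 0.009810/0.005921 = 1.6568.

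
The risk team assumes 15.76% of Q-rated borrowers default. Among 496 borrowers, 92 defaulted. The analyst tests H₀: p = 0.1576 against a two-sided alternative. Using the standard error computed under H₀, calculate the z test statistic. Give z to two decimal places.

z = 1.70

p̂ = 92/496 ≈ 0.1855.
Under H₀, SE = √(0.1576·0.8424/496) = √(0.000267666) = 0.0164.
z = (0.1855 − 0.1576)/0.0164 = 0.0279/0.0164 = 1.70.
Two-sided p-value ≈ 2·Φ(−1.704) = 0.0883.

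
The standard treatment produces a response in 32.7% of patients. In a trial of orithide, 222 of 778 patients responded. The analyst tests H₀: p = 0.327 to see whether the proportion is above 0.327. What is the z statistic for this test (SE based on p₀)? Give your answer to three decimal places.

z = -2.477

p̂ = 222/778 = 0.285347.
SE = √(p₀(1−p₀)/n) = √(0.22007/778) = 0.016819.
z = (0.285347 − 0.327)/0.016819 = -0.041653/0.016819 = -2.477.
p-value = P(Z > -2.477) ≈ 0.9934.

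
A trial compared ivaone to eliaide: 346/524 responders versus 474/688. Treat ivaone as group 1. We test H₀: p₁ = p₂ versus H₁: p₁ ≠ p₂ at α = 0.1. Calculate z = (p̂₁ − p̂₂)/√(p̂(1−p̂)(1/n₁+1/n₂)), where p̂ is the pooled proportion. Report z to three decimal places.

z = -1.056

p̂₁ = 346/524 = 0.66031, p̂₂ = 474/688 = 0.68895.
Pooled p̂ = (346+474)/(524+688) = 820/1212 = 0.67657.
SE = √(p̂(1−p̂)(1/n₁+1/n₂)) = √(0.67657·0.32343·0.00336189) = √(0.000735661) = 0.02712.
z = (0.66031 − 0.68895)/0.02712 = -0.02864/0.02712 = -1.056.
Two-sided p-value ≈ 2·Φ(−1.056) = 0.2909, so at α = 0.1 we fail to reject H₀.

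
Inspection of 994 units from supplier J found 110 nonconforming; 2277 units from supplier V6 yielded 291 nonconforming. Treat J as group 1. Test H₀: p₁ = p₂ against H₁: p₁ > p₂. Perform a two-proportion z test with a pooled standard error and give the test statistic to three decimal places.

z = -1.374

p̂₁ = 110/994 ≈ 0.11066, p̂₂ = 291/2277 ≈ 0.12780.
Pooled p̂ = (110+291)/(994+2277) = 401/3271 = 0.12259.
SE = √(p̂(1−p̂)(1/n₁+1/n₂)) = √(0.12259·0.87741·0.00144521) = √(0.000155452) = 0.01247.
z = (0.11066 − 0.12780)/0.01247 = -0.01714/0.01247 = -1.374.
p-value = P(Z > -1.374) ≈ 0.9153.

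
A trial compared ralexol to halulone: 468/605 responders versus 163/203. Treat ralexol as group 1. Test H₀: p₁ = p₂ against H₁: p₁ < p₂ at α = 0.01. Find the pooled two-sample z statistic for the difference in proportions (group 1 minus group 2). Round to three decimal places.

p̂₁ = 468/605 = 0.773554, p̂₂ = 163/203 = 0.802956.
Pooled p̂ = (468+163)/(605+203) = 631/808 = 0.780941.
SE = √(0.171072 × 0.006579) = 0.033548.
z = (0.773554 − 0.802956)/0.033548 = -0.029402/0.033548 = -0.876.
p-value = P(Z < -0.876) ≈ 0.1904; since p > α = 0.01, fail to reject H₀.

z = -0.876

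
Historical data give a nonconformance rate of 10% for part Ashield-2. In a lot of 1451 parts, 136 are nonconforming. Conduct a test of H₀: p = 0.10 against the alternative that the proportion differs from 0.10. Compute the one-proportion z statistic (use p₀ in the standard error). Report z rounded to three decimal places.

p̂ = 136/1451 = 0.09373.
Under H₀, SE = √(0.1·0.9/1451) = √(6.20262e-05) = 0.00788.
z = (0.09373 − 0.1)/0.00788 = -0.00627/0.00788 = -0.796.
Two-sided p-value ≈ 2·Φ(−0.796) = 0.4258.

z = -0.796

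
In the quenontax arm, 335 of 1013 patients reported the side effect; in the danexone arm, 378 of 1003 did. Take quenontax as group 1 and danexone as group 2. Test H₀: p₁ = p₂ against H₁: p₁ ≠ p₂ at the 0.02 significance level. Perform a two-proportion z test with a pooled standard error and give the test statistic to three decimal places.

p̂₁ = 335/1013 = 0.33070, p̂₂ = 378/1003 = 0.37687.
Pooled p̂ = (335+378)/(1013+1003) = 713/2016 = 0.35367.
SE = √(0.228588 × 0.00198418) = 0.02130.
z = (0.33070 − 0.37687)/0.02130 = -0.04617/0.02130 = -2.168.
p-value = 2·P(Z > 2.168) ≈ 0.0302, so at α = 0.02 we fail to reject H₀.

z = -2.168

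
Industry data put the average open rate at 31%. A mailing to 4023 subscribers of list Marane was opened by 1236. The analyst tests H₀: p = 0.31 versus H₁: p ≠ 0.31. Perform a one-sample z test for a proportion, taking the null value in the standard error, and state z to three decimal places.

z = -0.379

p̂ = 1236/4023 = 0.307233.
Under H₀, SE = √(0.31·0.69/4023) = √(5.31693e-05) = 0.007292.
z = (0.307233 − 0.31)/0.007292 = -0.002767/0.007292 = -0.379.
p-value = 2·P(Z > 0.379) ≈ 0.7044.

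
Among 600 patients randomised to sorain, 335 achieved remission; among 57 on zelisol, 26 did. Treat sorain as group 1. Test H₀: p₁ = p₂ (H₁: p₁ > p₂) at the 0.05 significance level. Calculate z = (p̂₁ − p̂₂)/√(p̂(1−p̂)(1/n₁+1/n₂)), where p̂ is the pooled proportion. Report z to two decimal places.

p̂₁ = 335/600 ≈ 0.5583, p̂₂ = 26/57 ≈ 0.4561.
Pooled p̂ = (335+26)/(600+57) = 361/657 = 0.5495.
SE = √(0.247553 × 0.0192105) = 0.0690.
z = (0.5583 − 0.4561)/0.0690 = 0.1022/0.0690 = 1.48.
p-value = P(Z > 1.482) ≈ 0.0692, so at α = 0.05 we fail to reject H₀.

z = 1.48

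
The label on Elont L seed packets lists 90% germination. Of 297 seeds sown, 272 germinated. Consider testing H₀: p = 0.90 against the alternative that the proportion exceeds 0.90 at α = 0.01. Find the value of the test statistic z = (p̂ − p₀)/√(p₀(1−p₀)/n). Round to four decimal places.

p̂ = 272/297 = 0.915825.
Standard error under H₀: √(0.9×0.1/297) = 0.017408.
z = (0.915825 − 0.9)/0.017408 = 0.015825/0.017408 = 0.9091.
p-value = P(Z > 0.909) ≈ 0.1817. With α = 0.01, fail to reject H₀.

z = 0.9091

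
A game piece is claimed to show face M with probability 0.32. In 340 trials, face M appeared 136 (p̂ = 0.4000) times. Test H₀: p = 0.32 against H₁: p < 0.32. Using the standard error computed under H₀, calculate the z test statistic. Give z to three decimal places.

p̂ = 136/340 = 0.40000.
SE = √(p₀(1−p₀)/n) = √(0.2176/340) = 0.02530.
z = (0.40000 − 0.32)/0.02530 = 0.08000/0.02530 = 3.162.

z = 3.162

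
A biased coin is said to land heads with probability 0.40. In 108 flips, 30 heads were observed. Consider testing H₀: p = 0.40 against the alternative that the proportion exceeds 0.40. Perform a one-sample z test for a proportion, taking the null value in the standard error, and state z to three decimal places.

p̂ = 30/108 = 0.27778.
Standard error under H₀: √(0.4×0.6/108) = 0.04714.
z = (0.27778 − 0.4)/0.04714 = -0.12222/0.04714 = -2.593.

z = -2.593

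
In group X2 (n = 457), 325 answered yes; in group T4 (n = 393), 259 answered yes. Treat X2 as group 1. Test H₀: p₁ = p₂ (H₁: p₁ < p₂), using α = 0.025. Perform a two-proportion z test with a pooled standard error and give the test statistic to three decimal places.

p̂₁ = 325/457 ≈ 0.71116, p̂₂ = 259/393 ≈ 0.65903.
Pooled p̂ = (325+259)/(457+393) = 584/850 = 0.68706.
SE = √(0.215009 × 0.00473271) = 0.03190.
z = (0.71116 − 0.65903)/0.03190 = 0.05213/0.03190 = 1.634.
p-value = P(Z < 1.634) ≈ 0.9489, so at α = 0.025 we fail to reject H₀.

z = 1.634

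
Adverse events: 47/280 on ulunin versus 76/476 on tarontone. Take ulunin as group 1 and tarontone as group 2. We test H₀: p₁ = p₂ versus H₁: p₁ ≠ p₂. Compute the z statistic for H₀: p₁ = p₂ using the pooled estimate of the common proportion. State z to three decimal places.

p̂₁ = 47/280 ≈ 0.16786, p̂₂ = 76/476 ≈ 0.15966.
Pooled p̂ = (47+76)/(280+476) = 123/756 = 0.16270.
SE = √(p̂(1−p̂)(1/n₁+1/n₂)) = √(0.16270·0.83730·0.00567227) = √(0.00077272) = 0.02780.
z = (0.16786 − 0.15966)/0.02780 = 0.00820/0.02780 = 0.295.
Two-sided p-value ≈ 2·Φ(−0.295) = 0.7682.

z = 0.295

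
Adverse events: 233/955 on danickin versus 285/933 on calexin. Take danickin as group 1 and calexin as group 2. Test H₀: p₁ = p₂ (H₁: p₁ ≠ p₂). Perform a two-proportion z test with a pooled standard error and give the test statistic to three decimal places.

z = -2.994

p̂₁ = 233/955 ≈ 0.24398, p̂₂ = 285/933 ≈ 0.30547.
Pooled p̂ = (233+285)/(955+933) = 518/1888 = 0.27436.
SE = √(p̂(1−p̂)(1/n₁+1/n₂)) = √(0.27436·0.72564·0.00211893) = √(0.000421855) = 0.02054.
z = (0.24398 − 0.30547)/0.02054 = -0.06149/0.02054 = -2.994.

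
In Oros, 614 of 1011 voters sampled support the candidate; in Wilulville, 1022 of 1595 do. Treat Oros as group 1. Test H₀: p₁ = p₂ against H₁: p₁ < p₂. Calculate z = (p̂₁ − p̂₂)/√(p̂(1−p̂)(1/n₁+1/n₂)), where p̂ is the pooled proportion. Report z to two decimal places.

z = -1.72

p̂₁ = 614/1011 ≈ 0.60732, p̂₂ = 1022/1595 ≈ 0.64075.
Pooled p̂ = (614+1022)/(1011+1595) = 1636/2606 = 0.62778.
SE = √(p̂(1−p̂)(1/n₁+1/n₂)) = √(0.62778·0.37222·0.00161608) = √(0.000377632) = 0.01943.
z = (0.60732 − 0.64075)/0.01943 = -0.03343/0.01943 = -1.72.
p-value = P(Z < -1.720) ≈ 0.0427.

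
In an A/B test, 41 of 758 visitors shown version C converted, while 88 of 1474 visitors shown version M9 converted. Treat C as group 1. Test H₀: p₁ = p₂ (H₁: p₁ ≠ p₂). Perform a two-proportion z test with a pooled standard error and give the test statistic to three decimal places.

z = -0.538

p̂₁ = 41/758 ≈ 0.05409, p̂₂ = 88/1474 ≈ 0.05970.
Pooled p̂ = (41+88)/(758+1474) = 129/2232 = 0.05780.
SE = √(p̂(1−p̂)(1/n₁+1/n₂)) = √(0.05780·0.94220·0.00199769) = √(0.000108785) = 0.01043.
z = (0.05409 − 0.05970)/0.01043 = -0.00561/0.01043 = -0.538.
Two-sided p-value ≈ 2·Φ(−0.538) = 0.5905.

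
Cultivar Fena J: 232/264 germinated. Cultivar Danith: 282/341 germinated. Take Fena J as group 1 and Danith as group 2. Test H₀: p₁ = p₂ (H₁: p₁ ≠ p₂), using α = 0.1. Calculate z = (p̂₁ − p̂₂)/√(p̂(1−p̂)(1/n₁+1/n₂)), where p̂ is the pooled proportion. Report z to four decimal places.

p̂₁ = 232/264 ≈ 0.878788, p̂₂ = 282/341 ≈ 0.826979.
Pooled p̂ = (232+282)/(264+341) = 514/605 = 0.849587.
SE = √(0.127789 × 0.00672043) = 0.029305.
z = (0.878788 − 0.826979)/0.029305 = 0.051809/0.029305 = 1.7679.
p-value = 2·P(Z > 1.768) ≈ 0.0771, so at α = 0.1 we reject H₀.

z = 1.7679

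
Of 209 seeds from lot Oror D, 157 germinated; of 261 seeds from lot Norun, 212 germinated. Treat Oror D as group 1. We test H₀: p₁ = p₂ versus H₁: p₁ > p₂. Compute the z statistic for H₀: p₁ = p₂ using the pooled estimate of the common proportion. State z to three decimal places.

p̂₁ = 157/209 ≈ 0.751196, p̂₂ = 212/261 ≈ 0.812261.
Pooled p̂ = (157+212)/(209+261) = 369/470 = 0.785106.
SE = √(0.168714 × 0.00861611) = 0.038127.
z = (0.751196 − 0.812261)/0.038127 = -0.061065/0.038127 = -1.602.
p-value = P(Z > -1.602) ≈ 0.9454.

z = -1.602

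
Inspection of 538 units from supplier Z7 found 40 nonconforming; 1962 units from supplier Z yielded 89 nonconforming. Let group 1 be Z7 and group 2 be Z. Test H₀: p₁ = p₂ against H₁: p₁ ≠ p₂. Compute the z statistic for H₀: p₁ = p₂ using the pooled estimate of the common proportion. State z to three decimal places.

p̂₁ = 40/538 = 0.0743494, p̂₂ = 89/1962 = 0.0453619.
Pooled p̂ = (40+89)/(538+1962) = 129/2500 = 0.0516000.
SE = √(p̂(1−p̂)(1/n₁+1/n₂)) = √(0.0516000·0.9484000·0.00236842) = √(0.000115904) = 0.0107659.
z = (0.0743494 − 0.0453619)/0.0107659 = 0.0289875/0.0107659 = 2.693.
Two-sided p-value ≈ 2·Φ(−2.693) = 0.0071.

z = 2.693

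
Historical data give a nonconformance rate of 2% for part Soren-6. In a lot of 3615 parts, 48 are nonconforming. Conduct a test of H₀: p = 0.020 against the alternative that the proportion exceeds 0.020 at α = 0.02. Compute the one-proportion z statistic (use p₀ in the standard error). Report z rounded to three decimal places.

z = -2.887

p̂ = 48/3615 ≈ 0.013278.
Under H₀, SE = √(0.02·0.98/3615) = √(5.42185e-06) = 0.002328.
z = (0.013278 − 0.02)/0.002328 = -0.006722/0.002328 = -2.887.
p-value = P(Z > -2.887) ≈ 0.9981, so at α = 0.02 we fail to reject H₀.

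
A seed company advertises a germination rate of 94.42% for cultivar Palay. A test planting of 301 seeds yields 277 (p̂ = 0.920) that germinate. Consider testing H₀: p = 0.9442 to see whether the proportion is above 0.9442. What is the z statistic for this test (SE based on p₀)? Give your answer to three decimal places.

z = -1.809

p̂ = 277/301 ≈ 0.92027.
Under H₀, SE = √(0.9442·0.0558/301) = √(0.000175038) = 0.01323.
z = (0.92027 − 0.9442)/0.01323 = -0.02393/0.01323 = -1.809.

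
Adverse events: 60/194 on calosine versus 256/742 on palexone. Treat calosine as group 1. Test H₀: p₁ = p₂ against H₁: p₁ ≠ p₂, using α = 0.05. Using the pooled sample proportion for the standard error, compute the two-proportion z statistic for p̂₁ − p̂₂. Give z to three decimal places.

p̂₁ = 60/194 ≈ 0.30928, p̂₂ = 256/742 ≈ 0.34501.
Pooled p̂ = (60+256)/(194+742) = 316/936 = 0.33761.
SE = √(p̂(1−p̂)(1/n₁+1/n₂)) = √(0.33761·0.66239·0.00650235) = √(0.00145411) = 0.03813.
z = (0.30928 − 0.34501)/0.03813 = -0.03573/0.03813 = -0.937.
p-value = 2·P(Z > 0.937) ≈ 0.3487. With α = 0.05, fail to reject H₀.

z = -0.937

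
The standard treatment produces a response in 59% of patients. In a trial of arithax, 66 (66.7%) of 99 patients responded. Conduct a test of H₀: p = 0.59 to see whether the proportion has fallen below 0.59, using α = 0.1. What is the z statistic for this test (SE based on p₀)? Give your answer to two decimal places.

p̂ = 66/99 = 0.6667.
Standard error under H₀: √(0.59×0.41/99) = 0.0494.
z = (0.6667 − 0.59)/0.0494 = 0.0767/0.0494 = 1.55.
p-value = P(Z < 1.551) ≈ 0.9395. With α = 0.1, fail to reject H₀.

z = 1.55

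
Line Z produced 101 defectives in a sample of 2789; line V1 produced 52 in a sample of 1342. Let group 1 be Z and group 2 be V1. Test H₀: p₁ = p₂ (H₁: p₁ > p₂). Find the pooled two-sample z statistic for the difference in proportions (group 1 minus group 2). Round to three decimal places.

z = -0.404

p̂₁ = 101/2789 = 0.036214, p̂₂ = 52/1342 = 0.038748.
Pooled p̂ = (101+52)/(2789+1342) = 153/4131 = 0.037037.
SE = √(p̂(1−p̂)(1/n₁+1/n₂)) = √(0.037037·0.962963·0.00110371) = √(3.93641e-05) = 0.006274.
z = (0.036214 − 0.038748)/0.006274 = -0.002534/0.006274 = -0.404.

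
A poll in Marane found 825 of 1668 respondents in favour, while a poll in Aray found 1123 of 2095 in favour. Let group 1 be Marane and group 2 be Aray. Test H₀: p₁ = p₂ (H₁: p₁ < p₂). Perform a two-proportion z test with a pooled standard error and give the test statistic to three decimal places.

z = -2.527

p̂₁ = 825/1668 = 0.49460, p̂₂ = 1123/2095 = 0.53604.
Pooled p̂ = (825+1123)/(1668+2095) = 1948/3763 = 0.51767.
SE = √(p̂(1−p̂)(1/n₁+1/n₂)) = √(0.51767·0.48233·0.00107685) = √(0.000268876) = 0.01640.
z = (0.49460 − 0.53604)/0.01640 = -0.04144/0.01640 = -2.527.
p-value = P(Z < -2.527) ≈ 0.0058.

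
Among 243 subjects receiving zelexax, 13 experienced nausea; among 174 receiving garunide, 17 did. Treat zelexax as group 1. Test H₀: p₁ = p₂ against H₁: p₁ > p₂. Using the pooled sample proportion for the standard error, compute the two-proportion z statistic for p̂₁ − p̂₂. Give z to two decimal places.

z = -1.72

p̂₁ = 13/243 = 0.0535, p̂₂ = 17/174 = 0.0977.
Pooled p̂ = (13+17)/(243+174) = 30/417 = 0.0719.
SE = √(0.0667667 × 0.00986235) = 0.0257.
z = (0.0535 − 0.0977)/0.0257 = -0.0442/0.0257 = -1.72.
p-value = P(Z > -1.723) ≈ 0.9575.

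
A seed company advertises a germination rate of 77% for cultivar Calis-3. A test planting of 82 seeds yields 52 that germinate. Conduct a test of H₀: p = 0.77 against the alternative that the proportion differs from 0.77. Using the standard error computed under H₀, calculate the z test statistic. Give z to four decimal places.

z = -2.9233

p̂ = 52/82 ≈ 0.634146.
Under H₀, SE = √(0.77·0.23/82) = √(0.00215976) = 0.046473.
z = (0.634146 − 0.77)/0.046473 = -0.135854/0.046473 = -2.9233.
p-value = 2·P(Z > 2.923) ≈ 0.0035.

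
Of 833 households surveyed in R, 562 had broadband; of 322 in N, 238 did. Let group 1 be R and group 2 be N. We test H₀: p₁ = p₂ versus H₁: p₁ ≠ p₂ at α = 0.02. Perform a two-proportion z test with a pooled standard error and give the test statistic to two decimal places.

z = -2.13

p̂₁ = 562/833 ≈ 0.6747, p̂₂ = 238/322 ≈ 0.7391.
Pooled p̂ = (562+238)/(833+322) = 800/1155 = 0.6926.
SE = √(p̂(1−p̂)(1/n₁+1/n₂)) = √(0.6926·0.3074·0.00430607) = √(0.000916717) = 0.0303.
z = (0.6747 − 0.7391)/0.0303 = -0.0644/0.0303 = -2.13.
p-value = 2·P(Z > 2.129) ≈ 0.0333; since p > α = 0.02, fail to reject H₀.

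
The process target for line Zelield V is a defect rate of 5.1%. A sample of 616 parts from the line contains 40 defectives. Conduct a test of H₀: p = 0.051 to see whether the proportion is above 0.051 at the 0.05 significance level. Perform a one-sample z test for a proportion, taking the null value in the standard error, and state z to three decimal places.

p̂ = 40/616 = 0.064935.
SE = √(p₀(1−p₀)/n) = √(0.048399/616) = 0.008864.
z = (0.064935 − 0.051)/0.008864 = 0.013935/0.008864 = 1.572.
p-value = P(Z > 1.572) ≈ 0.0580; since p > α = 0.05, fail to reject H₀.

z = 1.572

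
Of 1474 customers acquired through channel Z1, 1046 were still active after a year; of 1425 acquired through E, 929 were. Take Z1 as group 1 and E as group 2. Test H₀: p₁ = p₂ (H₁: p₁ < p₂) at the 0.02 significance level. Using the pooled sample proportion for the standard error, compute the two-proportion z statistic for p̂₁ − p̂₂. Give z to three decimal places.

z = 3.333

p̂₁ = 1046/1474 ≈ 0.70963, p̂₂ = 929/1425 ≈ 0.65193.
Pooled p̂ = (1046+929)/(1474+1425) = 1975/2899 = 0.68127.
SE = √(0.217141 × 0.00138018) = 0.01731.
z = (0.70963 − 0.65193)/0.01731 = 0.05770/0.01731 = 3.333.
p-value = P(Z < 3.333) ≈ 0.9996, so at α = 0.02 we fail to reject H₀.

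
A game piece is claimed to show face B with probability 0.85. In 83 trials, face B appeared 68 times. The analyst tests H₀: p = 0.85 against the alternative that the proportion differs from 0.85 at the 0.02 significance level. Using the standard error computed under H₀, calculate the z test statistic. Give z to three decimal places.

p̂ = 68/83 = 0.81928.
SE = √(p₀(1−p₀)/n) = √(0.1275/83) = 0.03919.
z = (0.81928 − 0.85)/0.03919 = -0.03072/0.03919 = -0.784.
Two-sided p-value ≈ 2·Φ(−0.784) = 0.4331; since p > α = 0.02, fail to reject H₀.

z = -0.784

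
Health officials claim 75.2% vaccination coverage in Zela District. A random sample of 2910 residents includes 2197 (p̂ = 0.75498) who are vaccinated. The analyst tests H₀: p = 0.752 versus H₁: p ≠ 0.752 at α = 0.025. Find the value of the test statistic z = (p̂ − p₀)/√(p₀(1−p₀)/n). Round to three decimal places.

z = 0.373

p̂ = 2197/2910 = 0.754983.
Under H₀, SE = √(0.752·0.248/2910) = √(6.4088e-05) = 0.008005.
z = (0.754983 − 0.752)/0.008005 = 0.002983/0.008005 = 0.373.
Two-sided p-value ≈ 2·Φ(−0.373) = 0.7094. With α = 0.025, fail to reject H₀.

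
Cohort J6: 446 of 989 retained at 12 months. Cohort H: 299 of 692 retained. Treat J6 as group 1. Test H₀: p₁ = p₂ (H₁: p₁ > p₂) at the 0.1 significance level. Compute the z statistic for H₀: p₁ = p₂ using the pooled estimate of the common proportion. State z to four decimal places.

p̂₁ = 446/989 ≈ 0.450961, p̂₂ = 299/692 ≈ 0.432081.
Pooled p̂ = (446+299)/(989+692) = 745/1681 = 0.443189.
SE = √(p̂(1−p̂)(1/n₁+1/n₂)) = √(0.443189·0.556811·0.00245621) = √(0.000606125) = 0.024620.
z = (0.450961 − 0.432081)/0.024620 = 0.018880/0.024620 = 0.7669.
p-value = P(Z > 0.767) ≈ 0.2216. With α = 0.1, fail to reject H₀.

z = 0.7669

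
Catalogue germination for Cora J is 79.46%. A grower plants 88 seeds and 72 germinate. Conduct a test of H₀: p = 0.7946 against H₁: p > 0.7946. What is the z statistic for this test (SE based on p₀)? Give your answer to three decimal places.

z = 0.548

p̂ = 72/88 = 0.818182.
Under H₀, SE = √(0.7946·0.2054/88) = √(0.00185467) = 0.043066.
z = (0.818182 − 0.7946)/0.043066 = 0.023582/0.043066 = 0.548.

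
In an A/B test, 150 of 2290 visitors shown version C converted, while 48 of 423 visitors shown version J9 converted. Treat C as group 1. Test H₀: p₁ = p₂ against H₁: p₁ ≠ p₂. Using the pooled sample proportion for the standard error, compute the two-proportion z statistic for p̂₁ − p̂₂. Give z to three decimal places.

z = -3.485

p̂₁ = 150/2290 = 0.065502, p̂₂ = 48/423 = 0.113475.
Pooled p̂ = (150+48)/(2290+423) = 198/2713 = 0.072982.
SE = √(0.0676556 × 0.00280075) = 0.013765.
z = (0.065502 − 0.113475)/0.013765 = -0.047973/0.013765 = -3.485.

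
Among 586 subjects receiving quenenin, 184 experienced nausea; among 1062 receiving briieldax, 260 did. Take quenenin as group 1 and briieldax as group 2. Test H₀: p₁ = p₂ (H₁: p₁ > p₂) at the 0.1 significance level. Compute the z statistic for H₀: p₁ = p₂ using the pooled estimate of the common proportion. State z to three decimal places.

z = 3.030

p̂₁ = 184/586 = 0.31399, p̂₂ = 260/1062 = 0.24482.
Pooled p̂ = (184+260)/(586+1062) = 444/1648 = 0.26942.
SE = √(p̂(1−p̂)(1/n₁+1/n₂)) = √(0.26942·0.73058·0.0026481) = √(0.000521231) = 0.02283.
z = (0.31399 − 0.24482)/0.02283 = 0.06917/0.02283 = 3.030.
p-value = P(Z > 3.030) ≈ 0.0012. With α = 0.1, reject H₀.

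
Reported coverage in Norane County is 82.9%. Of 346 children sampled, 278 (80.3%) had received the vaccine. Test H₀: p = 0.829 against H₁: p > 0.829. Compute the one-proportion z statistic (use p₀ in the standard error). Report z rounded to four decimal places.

z = -1.2614

p̂ = 278/346 ≈ 0.803468.
Standard error under H₀: √(0.829×0.171/346) = 0.020241.
z = (0.803468 − 0.829)/0.020241 = -0.025532/0.020241 = -1.2614.
p-value = P(Z > -1.261) ≈ 0.8964.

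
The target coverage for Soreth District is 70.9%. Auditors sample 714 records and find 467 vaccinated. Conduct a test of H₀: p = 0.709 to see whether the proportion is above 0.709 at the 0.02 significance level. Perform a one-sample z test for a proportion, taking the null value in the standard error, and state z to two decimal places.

p̂ = 467/714 = 0.6541.
Standard error under H₀: √(0.709×0.291/714) = 0.0170.
z = (0.6541 − 0.709)/0.0170 = -0.0549/0.0170 = -3.23.
p-value = P(Z > -3.232) ≈ 0.9994. With α = 0.02, fail to reject H₀.

z = -3.23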